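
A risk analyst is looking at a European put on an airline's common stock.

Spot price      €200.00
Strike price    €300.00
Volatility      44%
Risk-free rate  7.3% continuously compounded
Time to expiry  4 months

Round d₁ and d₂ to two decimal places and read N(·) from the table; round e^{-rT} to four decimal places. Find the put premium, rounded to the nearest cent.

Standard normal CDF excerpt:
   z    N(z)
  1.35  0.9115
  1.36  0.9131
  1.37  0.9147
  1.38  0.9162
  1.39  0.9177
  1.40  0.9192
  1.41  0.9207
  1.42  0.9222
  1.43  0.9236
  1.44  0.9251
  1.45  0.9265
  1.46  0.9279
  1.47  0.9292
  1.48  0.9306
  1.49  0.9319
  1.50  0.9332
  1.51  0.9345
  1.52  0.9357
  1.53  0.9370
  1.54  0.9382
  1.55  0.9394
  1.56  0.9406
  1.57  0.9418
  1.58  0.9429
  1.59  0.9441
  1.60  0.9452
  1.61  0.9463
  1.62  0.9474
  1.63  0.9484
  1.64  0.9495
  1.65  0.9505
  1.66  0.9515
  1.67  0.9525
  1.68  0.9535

€94.75

σ√T = 0.44·√0.3333 = 0.2540
ln(S/K) + (r + σ²/2)T = ln(200/300) + (0.073 + 0.44²/2)·0.3333 = -0.4055 + 0.0566 = -0.3489
d₁ = -0.3489 / 0.2540 = -1.3733 ⇒ -1.37
d₂ = d₁ − σ√T = -1.3733 − 0.2540 = -1.6273 ⇒ -1.63
e^(−rT) = e^(−0.073·0.3333) = 0.9760
N(−d₂) = N(1.63) = 0.9484;  N(−d₁) = N(1.37) = 0.9147
P = 300·0.9760·0.9484 − 200·0.9147 = 277.6915 − 182.9400 = 94.7515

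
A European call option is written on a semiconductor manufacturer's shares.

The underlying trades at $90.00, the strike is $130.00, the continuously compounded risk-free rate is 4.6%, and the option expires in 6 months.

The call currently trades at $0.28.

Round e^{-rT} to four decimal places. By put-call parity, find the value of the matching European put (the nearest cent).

$37.33

e^(−rT) = e^(−0.046·0.5) = 0.9773
Put-call parity: C − P = S − K·e^(−rT) = 90 − 130·0.9773 = 90 − 127.0490 = -37.0490
P = C − (C − P) = 0.28 − (-37.0490) = 37.3290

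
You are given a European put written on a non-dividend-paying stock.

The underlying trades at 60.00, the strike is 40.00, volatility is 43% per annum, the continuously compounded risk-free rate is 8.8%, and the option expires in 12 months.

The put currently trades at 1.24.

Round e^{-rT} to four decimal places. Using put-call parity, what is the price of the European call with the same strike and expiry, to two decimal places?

exp(−rT) = exp(−0.088·1) = 0.9158
Put-call parity: C − P = S − K·e^(−rT) = 60 − 40·0.9158 = 60 − 36.6320 = 23.3680
C = P + (C − P) = 1.24 + (23.3680) = 24.6080

24.61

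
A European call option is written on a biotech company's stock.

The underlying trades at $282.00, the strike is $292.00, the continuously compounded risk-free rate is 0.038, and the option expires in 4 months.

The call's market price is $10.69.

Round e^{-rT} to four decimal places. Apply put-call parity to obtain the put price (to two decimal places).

$17.01

e^(−rT) = e^(−0.038·0.3333) = 0.9874
Put-call parity: C − P = S − K·e^(−rT) = 282 − 292·0.9874 = 282 − 288.3208 = -6.3208
P = C − (C − P) = 10.69 − (-6.3208) = 17.0108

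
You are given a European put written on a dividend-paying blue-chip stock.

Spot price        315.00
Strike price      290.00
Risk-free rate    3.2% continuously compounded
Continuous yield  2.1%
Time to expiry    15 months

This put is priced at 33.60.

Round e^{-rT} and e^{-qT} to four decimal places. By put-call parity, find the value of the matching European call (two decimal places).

exp(−qT) = exp(−0.021·1.25) = 0.9741;  exp(−rT) = exp(−0.032·1.25) = 0.9608
Put-call parity: C − P = S·e^(−qT) − K·e^(−rT) = 315·0.9741 − 290·0.9608 = 306.8415 − 278.6320 = 28.2095
C = P + (C − P) = 33.60 + (28.2095) = 61.8095

61.81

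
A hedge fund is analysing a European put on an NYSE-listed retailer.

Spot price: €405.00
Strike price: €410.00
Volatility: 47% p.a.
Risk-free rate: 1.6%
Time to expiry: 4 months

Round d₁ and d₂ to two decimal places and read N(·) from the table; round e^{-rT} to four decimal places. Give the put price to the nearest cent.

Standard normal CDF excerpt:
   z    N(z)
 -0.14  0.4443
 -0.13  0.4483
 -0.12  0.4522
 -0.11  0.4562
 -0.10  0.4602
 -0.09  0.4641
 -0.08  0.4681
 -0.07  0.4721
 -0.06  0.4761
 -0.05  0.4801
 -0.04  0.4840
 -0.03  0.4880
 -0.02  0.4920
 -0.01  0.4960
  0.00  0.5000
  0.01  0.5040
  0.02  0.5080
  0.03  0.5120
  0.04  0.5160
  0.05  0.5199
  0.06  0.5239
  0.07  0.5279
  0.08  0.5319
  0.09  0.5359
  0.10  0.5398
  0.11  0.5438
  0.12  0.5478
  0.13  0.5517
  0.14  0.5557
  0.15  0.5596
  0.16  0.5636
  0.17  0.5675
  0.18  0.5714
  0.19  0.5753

€45.09

T = 0.3333;  σ√T = 0.2714
d₁ = [ln(405/410) + (0.016 + ½·0.47²)·0.3333] / (σ√T) = (-0.0123 + 0.0421) / 0.2714 = 0.1101 ⇒ 0.11
d₂ = 0.1101 − 0.2714 = -0.1612 ⇒ -0.16
e^(−rT) = e^(−0.016·0.3333) = 0.9947
N(−d₂) = N(0.16) = 0.5636;  N(−d₁) = N(-0.11) = 0.4562
P = 410·0.9947·0.5636 − 405·0.4562 = 229.8513 − 184.7610 = 45.0903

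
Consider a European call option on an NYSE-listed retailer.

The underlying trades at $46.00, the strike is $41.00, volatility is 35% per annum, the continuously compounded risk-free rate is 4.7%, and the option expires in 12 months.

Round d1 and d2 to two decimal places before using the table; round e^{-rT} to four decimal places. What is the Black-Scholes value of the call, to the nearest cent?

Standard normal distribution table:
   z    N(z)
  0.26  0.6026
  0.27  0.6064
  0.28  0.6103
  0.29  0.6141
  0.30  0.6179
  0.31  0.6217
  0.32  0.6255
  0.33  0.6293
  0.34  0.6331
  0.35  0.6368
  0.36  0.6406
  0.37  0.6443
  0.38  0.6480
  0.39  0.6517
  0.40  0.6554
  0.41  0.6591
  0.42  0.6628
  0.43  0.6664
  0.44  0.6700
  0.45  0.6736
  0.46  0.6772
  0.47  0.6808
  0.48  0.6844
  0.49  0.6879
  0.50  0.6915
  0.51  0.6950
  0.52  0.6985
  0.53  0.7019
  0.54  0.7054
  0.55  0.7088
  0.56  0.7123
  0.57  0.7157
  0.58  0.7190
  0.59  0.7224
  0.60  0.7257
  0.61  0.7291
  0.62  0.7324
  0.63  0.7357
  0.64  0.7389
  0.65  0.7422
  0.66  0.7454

$9.97

σ√T = 0.35 × 1.0000 = 0.3500
d₁ = [ln(46/41) + (0.047 + 0.35²/2)·1] / 0.3500 = [0.1151 + 0.1082] / 0.3500 = 0.6381 which rounds to 0.64
d₂ = d₁ − σ√T = 0.6381 − 0.3500 = 0.2881 which rounds to 0.29
exp(−rT) = exp(−0.047·1) = 0.9541
N(d₁) = N(0.64) = 0.7389;  N(d₂) = N(0.29) = 0.6141
C = 46·0.7389 − 41·0.9541·0.6141 = 33.9894 − 24.0224 = 9.9670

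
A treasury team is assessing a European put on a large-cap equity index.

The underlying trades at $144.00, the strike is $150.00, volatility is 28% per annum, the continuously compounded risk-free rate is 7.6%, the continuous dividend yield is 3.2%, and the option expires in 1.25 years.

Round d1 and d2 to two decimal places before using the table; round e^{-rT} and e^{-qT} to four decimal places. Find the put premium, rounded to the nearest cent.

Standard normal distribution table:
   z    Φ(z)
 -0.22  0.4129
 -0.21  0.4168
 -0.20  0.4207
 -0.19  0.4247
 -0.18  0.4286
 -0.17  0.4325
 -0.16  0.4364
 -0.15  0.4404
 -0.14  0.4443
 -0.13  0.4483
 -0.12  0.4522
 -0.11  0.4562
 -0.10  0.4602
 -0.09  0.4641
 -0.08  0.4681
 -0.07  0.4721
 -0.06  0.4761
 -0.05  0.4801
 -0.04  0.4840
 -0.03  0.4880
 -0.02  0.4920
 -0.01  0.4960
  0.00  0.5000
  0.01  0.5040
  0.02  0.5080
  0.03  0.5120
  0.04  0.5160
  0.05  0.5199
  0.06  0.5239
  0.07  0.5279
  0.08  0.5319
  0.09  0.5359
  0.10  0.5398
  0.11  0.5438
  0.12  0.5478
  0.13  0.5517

σ√T = 0.28 × 1.1180 = 0.3130
ln(S/K) + (r − q + σ²/2)T = ln(144/150) + (0.076 − 0.032 + 0.28²/2)·1.25 = -0.0408 + 0.1040 = 0.0632
d₁ = 0.0632 / 0.3130 = 0.2018 ⇒ 0.20
d₂ = d₁ − σ√T = 0.2018 − 0.3130 = -0.1112 ⇒ -0.11
e^(−qT) = e^(−0.032·1.25) = 0.9608;  e^(−rT) = e^(−0.076·1.25) = 0.9094
N(−d₂) = N(0.11) = 0.5438;  N(−d₁) = N(-0.20) = 0.4207
P = 150·0.9094·0.5438 − 144·0.9608·0.4207 = 74.1798 − 58.2060 = 15.9737

$15.97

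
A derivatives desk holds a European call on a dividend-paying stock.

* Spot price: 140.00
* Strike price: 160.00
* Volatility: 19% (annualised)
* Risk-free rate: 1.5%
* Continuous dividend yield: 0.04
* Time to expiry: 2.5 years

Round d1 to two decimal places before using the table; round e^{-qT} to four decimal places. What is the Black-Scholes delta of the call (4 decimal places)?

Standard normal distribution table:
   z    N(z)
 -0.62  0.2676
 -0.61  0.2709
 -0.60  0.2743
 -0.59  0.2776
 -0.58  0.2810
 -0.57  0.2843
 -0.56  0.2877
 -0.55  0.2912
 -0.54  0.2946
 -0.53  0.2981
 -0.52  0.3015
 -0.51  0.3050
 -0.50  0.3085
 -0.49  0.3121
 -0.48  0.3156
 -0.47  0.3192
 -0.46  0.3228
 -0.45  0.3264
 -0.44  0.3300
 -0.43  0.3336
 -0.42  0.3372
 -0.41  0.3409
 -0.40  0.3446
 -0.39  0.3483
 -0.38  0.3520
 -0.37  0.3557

σ√T = 0.19·√2.5 = 0.3004
d₁ = [ln(140/160) + (0.015 − 0.04 + 0.19²/2)·2.5] / 0.3004 = [-0.1335 − 0.0174] / 0.3004 = -0.5023 ≈ -0.50
N(d₁) = N(-0.50) = 0.3085
Δ_call = e^(−qT)·N(d₁) = 0.9048·0.3085 = 0.2791

0.2791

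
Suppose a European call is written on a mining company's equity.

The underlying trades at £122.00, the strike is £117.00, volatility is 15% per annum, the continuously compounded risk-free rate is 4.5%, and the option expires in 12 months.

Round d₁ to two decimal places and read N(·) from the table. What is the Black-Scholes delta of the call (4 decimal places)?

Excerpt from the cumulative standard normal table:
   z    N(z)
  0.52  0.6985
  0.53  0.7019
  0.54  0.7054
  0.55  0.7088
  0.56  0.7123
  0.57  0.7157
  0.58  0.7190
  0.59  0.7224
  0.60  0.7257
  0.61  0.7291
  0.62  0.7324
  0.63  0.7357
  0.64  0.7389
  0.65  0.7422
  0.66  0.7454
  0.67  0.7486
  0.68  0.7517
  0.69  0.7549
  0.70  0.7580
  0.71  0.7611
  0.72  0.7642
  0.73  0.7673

σ√T = 0.15 × 1.0000 = 0.1500
d₁ = [ln(122/117) + (0.045 + ½·0.15²)·1] / (σ√T) = (0.0418 + 0.0562) / 0.1500 = 0.6540 which rounds to 0.65
N(d₁) = N(0.65) = 0.7422
Δ_call = N(d₁) = 0.7422

0.7422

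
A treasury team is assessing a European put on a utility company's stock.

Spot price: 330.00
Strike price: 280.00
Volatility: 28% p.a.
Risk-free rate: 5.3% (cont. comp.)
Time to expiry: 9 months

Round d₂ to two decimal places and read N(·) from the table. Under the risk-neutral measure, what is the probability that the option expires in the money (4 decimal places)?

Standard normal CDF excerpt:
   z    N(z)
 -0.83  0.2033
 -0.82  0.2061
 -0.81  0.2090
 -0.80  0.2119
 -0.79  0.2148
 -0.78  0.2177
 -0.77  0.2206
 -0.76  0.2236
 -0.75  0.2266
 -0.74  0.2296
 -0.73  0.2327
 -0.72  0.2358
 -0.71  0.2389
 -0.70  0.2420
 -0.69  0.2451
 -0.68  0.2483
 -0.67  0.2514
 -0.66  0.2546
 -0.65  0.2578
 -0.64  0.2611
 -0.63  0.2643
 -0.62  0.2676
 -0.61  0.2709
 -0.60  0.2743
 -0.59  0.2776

T = 0.75;  σ√T = 0.2425
d₁ = [ln(330/280) + (0.053 + ½·0.28²)·0.75] / (σ√T) = (0.1643 + 0.0692) / 0.2425 = 0.9627 ≈ 0.96
d₂ = 0.9627 − 0.2425 = 0.7203 ≈ 0.72
Pr(exercise) under Q = N(−d₂) = N(-0.72) = 0.2358

0.2358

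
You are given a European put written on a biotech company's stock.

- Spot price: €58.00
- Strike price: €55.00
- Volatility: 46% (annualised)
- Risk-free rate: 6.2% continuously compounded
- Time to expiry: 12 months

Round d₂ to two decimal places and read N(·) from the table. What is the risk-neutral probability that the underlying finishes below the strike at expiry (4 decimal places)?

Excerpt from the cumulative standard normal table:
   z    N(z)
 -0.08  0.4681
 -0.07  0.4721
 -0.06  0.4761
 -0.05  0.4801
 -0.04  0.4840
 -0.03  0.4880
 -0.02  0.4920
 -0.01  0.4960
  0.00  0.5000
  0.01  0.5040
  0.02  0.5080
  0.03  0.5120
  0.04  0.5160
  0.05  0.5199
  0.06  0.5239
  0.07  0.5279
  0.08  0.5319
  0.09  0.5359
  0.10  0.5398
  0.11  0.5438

T = 1;  σ√T = 0.4600
d₁ = [ln(58/55) + (0.062 + ½·0.46²)·1] / (σ√T) = (0.0531 + 0.1678) / 0.4600 = 0.4802 ⇒ 0.48
d₂ = 0.4802 − 0.4600 = 0.0202 ⇒ 0.02
Risk-neutral Pr[S_T < K] = N(−d₂) = N(-0.02) = 0.4920

0.4920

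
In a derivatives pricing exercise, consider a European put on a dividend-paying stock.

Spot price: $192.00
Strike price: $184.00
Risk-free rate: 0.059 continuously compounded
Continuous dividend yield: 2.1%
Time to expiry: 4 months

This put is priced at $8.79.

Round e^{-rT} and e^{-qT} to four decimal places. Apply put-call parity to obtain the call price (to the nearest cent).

e^(−qT) = e^(−0.021·0.3333) = 0.9930;  e^(−rT) = e^(−0.059·0.3333) = 0.9805
Put-call parity: C − P = S·e^(−qT) − K·e^(−rT) = 192·0.9930 − 184·0.9805 = 190.6560 − 180.4120 = 10.2440
C = P + (C − P) = 8.79 + (10.2440) = 19.0340

$19.03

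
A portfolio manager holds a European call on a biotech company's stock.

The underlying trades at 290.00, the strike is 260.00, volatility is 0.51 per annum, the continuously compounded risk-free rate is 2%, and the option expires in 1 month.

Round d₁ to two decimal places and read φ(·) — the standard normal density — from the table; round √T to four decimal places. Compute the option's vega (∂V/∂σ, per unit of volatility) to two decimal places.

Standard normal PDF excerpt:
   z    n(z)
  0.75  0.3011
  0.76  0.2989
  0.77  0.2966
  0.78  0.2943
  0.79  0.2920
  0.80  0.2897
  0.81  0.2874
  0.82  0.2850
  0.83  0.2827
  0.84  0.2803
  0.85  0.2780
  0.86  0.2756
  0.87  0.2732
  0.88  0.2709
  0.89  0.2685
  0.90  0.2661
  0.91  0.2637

23.67

σ√T = 0.51 × 0.2887 = 0.1472
d₁ = [ln(290/260) + (0.02 + ½·0.51²)·0.08333] / (σ√T) = (0.1092 + 0.0125) / 0.1472 = 0.8267 ≈ 0.83
√T = √0.08333 = 0.2887
φ(d₁) = φ(0.83) = 0.2827
vega = S·φ(d₁)·√T = 290·0.2827·0.2887 = 23.6685
(Call and put vega coincide under Black-Scholes.)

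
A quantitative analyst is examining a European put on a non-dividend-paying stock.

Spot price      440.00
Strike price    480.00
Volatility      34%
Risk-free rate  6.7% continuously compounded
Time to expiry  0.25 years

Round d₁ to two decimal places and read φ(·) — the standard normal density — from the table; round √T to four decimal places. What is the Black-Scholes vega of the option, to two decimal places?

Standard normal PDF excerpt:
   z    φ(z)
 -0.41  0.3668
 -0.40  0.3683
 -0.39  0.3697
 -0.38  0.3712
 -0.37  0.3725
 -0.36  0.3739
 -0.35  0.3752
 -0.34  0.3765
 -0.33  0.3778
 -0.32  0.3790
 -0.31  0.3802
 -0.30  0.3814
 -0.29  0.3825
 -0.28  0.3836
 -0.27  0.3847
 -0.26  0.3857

σ√T = 0.34·√0.25 = 0.1700
d₁ = [ln(440/480) + (0.067 + 0.34²/2)·0.25] / 0.1700 = [-0.0870 + 0.0312] / 0.1700 = -0.3283 which rounds to -0.33
√T = √0.25 = 0.5000
φ(d₁) = φ(-0.33) = 0.3778
vega = S·φ(d₁)·√T = 440·0.3778·0.5000 = 83.1160

83.12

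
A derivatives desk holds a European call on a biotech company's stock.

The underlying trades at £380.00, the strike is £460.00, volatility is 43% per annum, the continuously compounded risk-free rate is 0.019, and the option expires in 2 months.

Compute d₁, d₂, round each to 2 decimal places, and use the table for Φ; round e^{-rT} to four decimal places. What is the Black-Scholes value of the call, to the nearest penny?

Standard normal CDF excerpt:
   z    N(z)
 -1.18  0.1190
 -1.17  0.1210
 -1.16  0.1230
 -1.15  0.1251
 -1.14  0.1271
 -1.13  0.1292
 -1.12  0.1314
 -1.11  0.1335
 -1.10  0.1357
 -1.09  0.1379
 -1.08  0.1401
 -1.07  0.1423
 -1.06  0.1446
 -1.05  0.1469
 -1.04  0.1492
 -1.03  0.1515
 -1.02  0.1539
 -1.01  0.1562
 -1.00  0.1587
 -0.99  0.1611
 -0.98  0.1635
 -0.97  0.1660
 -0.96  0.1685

£5.73

σ√T = 0.43 × 0.4082 = 0.1755
d₁ = [ln(380/460) + (0.019 + ½·0.43²)·0.1667] / (σ√T) = (-0.1911 + 0.0186) / 0.1755 = -0.9825 ≈ -0.98
d₂ = -0.9825 − 0.1755 = -1.1581 ≈ -1.16
e^(−rT) = e^(−0.019·0.1667) = 0.9968
N(d₁) = N(-0.98) = 0.1635;  N(d₂) = N(-1.16) = 0.1230
C = 380·0.1635 − 460·0.9968·0.1230 = 62.1300 − 56.3989 = 5.7311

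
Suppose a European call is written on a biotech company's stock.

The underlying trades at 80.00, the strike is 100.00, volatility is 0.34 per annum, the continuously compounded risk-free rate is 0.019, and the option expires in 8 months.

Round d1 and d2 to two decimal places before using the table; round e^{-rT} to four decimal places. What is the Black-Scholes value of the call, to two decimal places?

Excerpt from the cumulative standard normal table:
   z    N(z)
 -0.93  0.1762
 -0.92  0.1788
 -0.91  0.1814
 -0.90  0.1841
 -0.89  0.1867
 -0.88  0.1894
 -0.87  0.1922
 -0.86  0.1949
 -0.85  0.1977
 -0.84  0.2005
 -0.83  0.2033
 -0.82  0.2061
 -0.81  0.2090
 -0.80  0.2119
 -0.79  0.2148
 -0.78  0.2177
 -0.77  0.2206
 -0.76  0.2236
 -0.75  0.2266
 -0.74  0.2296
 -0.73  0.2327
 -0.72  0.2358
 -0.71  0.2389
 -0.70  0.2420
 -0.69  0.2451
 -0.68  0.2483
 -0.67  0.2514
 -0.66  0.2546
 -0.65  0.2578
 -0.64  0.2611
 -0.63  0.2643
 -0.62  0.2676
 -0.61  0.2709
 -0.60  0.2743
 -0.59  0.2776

T = 0.6667;  σ√T = 0.2776
ln(S/K) + (r + σ²/2)T = ln(80/100) + (0.019 + 0.34²/2)·0.6667 = -0.2231 + 0.0512 = -0.1719
d₁ = -0.1719 / 0.2776 = -0.6194 ≈ -0.62
d₂ = d₁ − σ√T = -0.6194 − 0.2776 = -0.8970 ≈ -0.90
e^(−rT) = e^(−0.019·0.6667) = 0.9874
C = 80·N(-0.62) − 100·0.9874·N(-0.90) = 80·0.2676 − 100·0.9874·0.1841 = 21.4080 − 18.1780 = 3.2300

3.23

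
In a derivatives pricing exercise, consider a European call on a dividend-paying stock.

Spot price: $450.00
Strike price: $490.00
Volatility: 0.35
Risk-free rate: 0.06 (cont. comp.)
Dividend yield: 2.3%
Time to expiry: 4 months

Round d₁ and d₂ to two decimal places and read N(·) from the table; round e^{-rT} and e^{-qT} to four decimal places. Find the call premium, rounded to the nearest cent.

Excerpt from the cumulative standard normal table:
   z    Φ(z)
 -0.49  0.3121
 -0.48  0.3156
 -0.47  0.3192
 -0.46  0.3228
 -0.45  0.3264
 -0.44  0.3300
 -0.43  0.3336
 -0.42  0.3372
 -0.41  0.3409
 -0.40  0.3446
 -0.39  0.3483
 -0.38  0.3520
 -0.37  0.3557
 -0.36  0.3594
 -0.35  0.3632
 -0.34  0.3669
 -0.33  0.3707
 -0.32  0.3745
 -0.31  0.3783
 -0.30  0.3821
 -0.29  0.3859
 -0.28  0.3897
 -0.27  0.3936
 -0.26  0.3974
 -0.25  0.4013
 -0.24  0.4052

$22.43

σ√T = 0.35 × 0.5774 = 0.2021
d₁ = [ln(450/490) + (0.06 − 0.023 + 0.35²/2)·0.3333] / 0.2021 = [-0.0852 + 0.0327] / 0.2021 = -0.2594 → -0.26
d₂ = d₁ − σ√T = -0.2594 − 0.2021 = -0.4614 → -0.46
exp(−qT) = exp(−0.023·0.3333) = 0.9924;  exp(−rT) = exp(−0.06·0.3333) = 0.9802
C = 450·0.9924·N(-0.26) − 490·0.9802·N(-0.46) = 450·0.9924·0.3974 − 490·0.9802·0.3228 = 177.4709 − 155.0402 = 22.4307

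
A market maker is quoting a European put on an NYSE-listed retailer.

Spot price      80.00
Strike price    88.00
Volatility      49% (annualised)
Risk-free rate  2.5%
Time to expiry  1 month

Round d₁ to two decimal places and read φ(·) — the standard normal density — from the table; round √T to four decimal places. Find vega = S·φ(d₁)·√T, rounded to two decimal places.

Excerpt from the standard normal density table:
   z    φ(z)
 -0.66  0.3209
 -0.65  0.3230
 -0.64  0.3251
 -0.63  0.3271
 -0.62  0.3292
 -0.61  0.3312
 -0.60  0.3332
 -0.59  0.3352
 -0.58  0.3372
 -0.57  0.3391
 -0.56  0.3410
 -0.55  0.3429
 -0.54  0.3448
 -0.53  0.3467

7.74

T = 0.08333;  σ√T = 0.1415
d₁ = [ln(80/88) + (0.025 + ½·0.49²)·0.08333] / (σ√T) = (-0.0953 + 0.0121) / 0.1415 = -0.5884 which rounds to -0.59
√T = √0.08333 = 0.2887
φ(d₁) = φ(-0.59) = 0.3352
vega = S·φ(d₁)·√T = 80·0.3352·0.2887 = 7.7418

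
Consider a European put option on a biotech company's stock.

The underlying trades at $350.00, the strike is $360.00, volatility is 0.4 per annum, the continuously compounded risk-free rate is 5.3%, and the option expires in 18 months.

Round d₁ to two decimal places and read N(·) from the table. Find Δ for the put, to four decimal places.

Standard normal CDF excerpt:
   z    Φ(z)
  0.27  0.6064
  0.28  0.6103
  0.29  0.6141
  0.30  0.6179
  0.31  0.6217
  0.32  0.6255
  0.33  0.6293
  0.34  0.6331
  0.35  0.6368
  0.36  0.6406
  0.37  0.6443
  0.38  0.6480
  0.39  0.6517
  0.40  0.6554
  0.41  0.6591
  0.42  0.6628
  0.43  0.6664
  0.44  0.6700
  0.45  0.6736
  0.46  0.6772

T = 1.5;  σ√T = 0.4899
d₁ = [ln(350/360) + (0.053 + 0.4²/2)·1.5] / 0.4899 = [-0.0282 + 0.1995] / 0.4899 = 0.3497 ⇒ 0.35
N(d₁) = N(0.35) = 0.6368
Δ_put = N(d₁) − 1 = 0.6368 − 1 = -0.3632

-0.3632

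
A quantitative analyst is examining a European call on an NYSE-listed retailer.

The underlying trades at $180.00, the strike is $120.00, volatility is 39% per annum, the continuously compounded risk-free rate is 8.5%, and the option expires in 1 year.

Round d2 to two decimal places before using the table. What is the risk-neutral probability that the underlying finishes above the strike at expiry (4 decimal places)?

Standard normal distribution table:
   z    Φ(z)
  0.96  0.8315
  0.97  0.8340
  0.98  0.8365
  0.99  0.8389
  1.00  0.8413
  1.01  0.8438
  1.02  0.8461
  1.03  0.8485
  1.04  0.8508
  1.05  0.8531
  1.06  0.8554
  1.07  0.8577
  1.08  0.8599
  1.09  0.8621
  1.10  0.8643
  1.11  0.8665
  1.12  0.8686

0.8554

σ√T = 0.39·√1 = 0.3900
ln(S/K) + (r + σ²/2)T = ln(180/120) + (0.085 + 0.39²/2)·1 = 0.4055 + 0.1611 = 0.5665
d₁ = 0.5665 / 0.3900 = 1.4526 which rounds to 1.45
d₂ = d₁ − σ√T = 1.4526 − 0.3900 = 1.0626 which rounds to 1.06
Pr(exercise) under Q = N(d₂) = 0.8554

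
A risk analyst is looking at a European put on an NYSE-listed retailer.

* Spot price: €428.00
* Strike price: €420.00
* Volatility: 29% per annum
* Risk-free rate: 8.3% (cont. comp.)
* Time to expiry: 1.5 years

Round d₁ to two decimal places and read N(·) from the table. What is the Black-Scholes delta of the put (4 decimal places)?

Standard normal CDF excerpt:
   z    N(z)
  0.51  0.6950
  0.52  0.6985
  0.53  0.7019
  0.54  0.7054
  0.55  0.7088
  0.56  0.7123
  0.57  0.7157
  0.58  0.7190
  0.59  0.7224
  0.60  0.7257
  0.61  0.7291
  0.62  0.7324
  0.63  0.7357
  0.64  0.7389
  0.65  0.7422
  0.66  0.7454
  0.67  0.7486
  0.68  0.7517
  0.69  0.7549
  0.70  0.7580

σ√T = 0.29 × 1.2247 = 0.3552
ln(S/K) + (r + σ²/2)T = ln(428/420) + (0.083 + 0.29²/2)·1.5 = 0.0189 + 0.1876 = 0.2064
d₁ = 0.2064 / 0.3552 = 0.5812 ≈ 0.58
N(d₁) = N(0.58) = 0.7190
Δ_put = N(d₁) − 1 = 0.7190 − 1 = -0.2810

-0.2810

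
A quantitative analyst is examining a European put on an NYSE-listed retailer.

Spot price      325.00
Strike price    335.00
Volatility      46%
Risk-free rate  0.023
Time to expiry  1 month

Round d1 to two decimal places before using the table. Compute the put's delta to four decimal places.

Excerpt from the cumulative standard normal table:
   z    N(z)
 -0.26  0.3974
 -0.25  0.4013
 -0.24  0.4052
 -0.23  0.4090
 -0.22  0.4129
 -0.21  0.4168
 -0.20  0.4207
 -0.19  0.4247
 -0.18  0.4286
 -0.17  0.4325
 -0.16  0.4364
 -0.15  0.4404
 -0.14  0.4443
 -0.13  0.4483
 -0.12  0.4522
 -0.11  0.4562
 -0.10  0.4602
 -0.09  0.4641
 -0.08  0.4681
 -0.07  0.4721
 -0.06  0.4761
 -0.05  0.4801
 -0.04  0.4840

σ√T = 0.46 × 0.2887 = 0.1328
d₁ = [ln(325/335) + (0.023 + 0.46²/2)·0.08333] / 0.1328 = [-0.0303 + 0.0107] / 0.1328 = -0.1474 which rounds to -0.15
N(d₁) = N(-0.15) = 0.4404
Δ_put = N(d₁) − 1 = 0.4404 − 1 = -0.5596

-0.5596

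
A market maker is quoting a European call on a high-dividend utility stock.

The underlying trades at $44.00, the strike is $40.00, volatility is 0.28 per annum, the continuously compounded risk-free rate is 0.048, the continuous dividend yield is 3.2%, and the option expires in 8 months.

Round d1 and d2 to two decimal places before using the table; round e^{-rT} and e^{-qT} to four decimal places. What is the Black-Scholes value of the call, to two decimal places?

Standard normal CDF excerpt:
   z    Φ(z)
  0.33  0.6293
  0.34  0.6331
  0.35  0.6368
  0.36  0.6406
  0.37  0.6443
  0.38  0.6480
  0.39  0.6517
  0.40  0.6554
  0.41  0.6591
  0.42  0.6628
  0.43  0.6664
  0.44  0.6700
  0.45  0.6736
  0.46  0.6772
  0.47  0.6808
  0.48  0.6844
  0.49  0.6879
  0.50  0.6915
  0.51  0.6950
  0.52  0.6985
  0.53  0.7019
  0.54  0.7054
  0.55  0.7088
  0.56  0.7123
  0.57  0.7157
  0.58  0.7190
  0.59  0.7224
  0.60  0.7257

σ√T = 0.28 × 0.8165 = 0.2286
d₁ = [ln(44/40) + (0.048 − 0.032 + 0.28²/2)·0.6667] / 0.2286 = [0.0953 + 0.0368] / 0.2286 = 0.5779 ≈ 0.58
d₂ = d₁ − σ√T = 0.5779 − 0.2286 = 0.3492 ≈ 0.35
exp(−qT) = exp(−0.032·0.6667) = 0.9789;  exp(−rT) = exp(−0.048·0.6667) = 0.9685
N(d₁) = N(0.58) = 0.7190;  N(d₂) = N(0.35) = 0.6368
C = 44·0.9789·0.7190 − 40·0.9685·0.6368 = 30.9685 − 24.6696 = 6.2988

$6.30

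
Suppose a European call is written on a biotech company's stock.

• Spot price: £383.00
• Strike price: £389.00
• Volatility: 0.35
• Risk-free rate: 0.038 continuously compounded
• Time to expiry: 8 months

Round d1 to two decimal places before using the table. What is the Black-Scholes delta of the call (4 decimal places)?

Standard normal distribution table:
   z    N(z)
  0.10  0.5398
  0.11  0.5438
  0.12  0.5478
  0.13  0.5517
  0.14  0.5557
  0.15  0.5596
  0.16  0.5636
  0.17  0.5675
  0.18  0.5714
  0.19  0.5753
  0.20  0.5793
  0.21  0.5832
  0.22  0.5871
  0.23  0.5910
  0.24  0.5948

0.5714

σ√T = 0.35 × 0.8165 = 0.2858
d₁ = [ln(383/389) + (0.038 + 0.35²/2)·0.6667] / 0.2858 = [-0.0155 + 0.0662] / 0.2858 = 0.1771 ≈ 0.18
N(d₁) = N(0.18) = 0.5714
Δ_call = N(d₁) = 0.5714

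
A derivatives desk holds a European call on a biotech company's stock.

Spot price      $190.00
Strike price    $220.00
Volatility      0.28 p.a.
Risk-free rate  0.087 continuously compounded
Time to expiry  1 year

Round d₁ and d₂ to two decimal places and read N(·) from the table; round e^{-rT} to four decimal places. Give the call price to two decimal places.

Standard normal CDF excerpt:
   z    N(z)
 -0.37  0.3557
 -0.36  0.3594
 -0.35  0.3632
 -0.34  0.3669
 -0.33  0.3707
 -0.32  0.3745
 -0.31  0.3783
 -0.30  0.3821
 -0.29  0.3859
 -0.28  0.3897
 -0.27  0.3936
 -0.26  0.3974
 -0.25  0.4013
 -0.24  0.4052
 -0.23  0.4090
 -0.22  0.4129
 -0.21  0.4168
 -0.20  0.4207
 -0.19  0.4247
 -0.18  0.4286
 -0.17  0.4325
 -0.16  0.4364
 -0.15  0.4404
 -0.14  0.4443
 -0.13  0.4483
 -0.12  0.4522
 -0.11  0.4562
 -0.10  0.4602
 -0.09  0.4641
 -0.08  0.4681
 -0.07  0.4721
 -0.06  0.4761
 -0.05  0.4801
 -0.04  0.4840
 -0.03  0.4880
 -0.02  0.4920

$16.45

σ√T = 0.28 × 1.0000 = 0.2800
d₁ = [ln(190/220) + (0.087 + 0.28²/2)·1] / 0.2800 = [-0.1466 + 0.1262] / 0.2800 = -0.0729 which rounds to -0.07
d₂ = d₁ − σ√T = -0.0729 − 0.2800 = -0.3529 which rounds to -0.35
e^(−rT) = e^(−0.087·1) = 0.9167
N(d₁) = N(-0.07) = 0.4721;  N(d₂) = N(-0.35) = 0.3632
C = 190·0.4721 − 220·0.9167·0.3632 = 89.6990 − 73.2480 = 16.4510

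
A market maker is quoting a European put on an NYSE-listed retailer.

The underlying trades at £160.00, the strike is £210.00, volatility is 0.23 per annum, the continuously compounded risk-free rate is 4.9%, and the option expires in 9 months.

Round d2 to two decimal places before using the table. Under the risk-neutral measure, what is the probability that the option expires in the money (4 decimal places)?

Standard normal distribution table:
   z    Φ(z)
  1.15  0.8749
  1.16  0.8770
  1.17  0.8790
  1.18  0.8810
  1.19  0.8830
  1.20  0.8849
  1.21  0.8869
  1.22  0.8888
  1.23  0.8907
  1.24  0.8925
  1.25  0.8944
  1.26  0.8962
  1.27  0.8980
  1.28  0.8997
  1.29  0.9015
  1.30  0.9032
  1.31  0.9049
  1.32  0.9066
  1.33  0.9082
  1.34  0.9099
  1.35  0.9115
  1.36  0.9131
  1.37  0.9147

T = 0.75;  σ√T = 0.1992
d₁ = [ln(160/210) + (0.049 + 0.23²/2)·0.75] / 0.1992 = [-0.2719 + 0.0566] / 0.1992 = -1.0811 which rounds to -1.08
d₂ = d₁ − σ√T = -1.0811 − 0.1992 = -1.2803 which rounds to -1.28
Pr(exercise) under Q = N(−d₂) = N(1.28) = 0.8997

0.8997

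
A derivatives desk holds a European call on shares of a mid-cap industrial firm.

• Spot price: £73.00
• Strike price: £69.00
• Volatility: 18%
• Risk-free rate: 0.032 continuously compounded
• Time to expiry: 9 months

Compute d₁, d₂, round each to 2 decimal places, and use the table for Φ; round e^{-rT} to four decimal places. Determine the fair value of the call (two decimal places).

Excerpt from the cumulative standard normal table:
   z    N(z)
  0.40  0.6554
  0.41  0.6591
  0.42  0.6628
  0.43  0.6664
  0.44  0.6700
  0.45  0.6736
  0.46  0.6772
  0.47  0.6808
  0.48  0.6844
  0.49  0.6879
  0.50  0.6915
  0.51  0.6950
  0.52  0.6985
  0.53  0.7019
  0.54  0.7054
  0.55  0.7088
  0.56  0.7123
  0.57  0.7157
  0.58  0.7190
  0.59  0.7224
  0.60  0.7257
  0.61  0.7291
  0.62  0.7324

£7.60

σ√T = 0.18·√0.75 = 0.1559
d₁ = [ln(73/69) + (0.032 + ½·0.18²)·0.75] / (σ√T) = (0.0564 + 0.0362) / 0.1559 = 0.5934 which rounds to 0.59
d₂ = 0.5934 − 0.1559 = 0.4375 which rounds to 0.44
exp(−rT) = exp(−0.032·0.75) = 0.9763
N(d₁) = N(0.59) = 0.7224;  N(d₂) = N(0.44) = 0.6700
C = 73·0.7224 − 69·0.9763·0.6700 = 52.7352 − 45.1343 = 7.6009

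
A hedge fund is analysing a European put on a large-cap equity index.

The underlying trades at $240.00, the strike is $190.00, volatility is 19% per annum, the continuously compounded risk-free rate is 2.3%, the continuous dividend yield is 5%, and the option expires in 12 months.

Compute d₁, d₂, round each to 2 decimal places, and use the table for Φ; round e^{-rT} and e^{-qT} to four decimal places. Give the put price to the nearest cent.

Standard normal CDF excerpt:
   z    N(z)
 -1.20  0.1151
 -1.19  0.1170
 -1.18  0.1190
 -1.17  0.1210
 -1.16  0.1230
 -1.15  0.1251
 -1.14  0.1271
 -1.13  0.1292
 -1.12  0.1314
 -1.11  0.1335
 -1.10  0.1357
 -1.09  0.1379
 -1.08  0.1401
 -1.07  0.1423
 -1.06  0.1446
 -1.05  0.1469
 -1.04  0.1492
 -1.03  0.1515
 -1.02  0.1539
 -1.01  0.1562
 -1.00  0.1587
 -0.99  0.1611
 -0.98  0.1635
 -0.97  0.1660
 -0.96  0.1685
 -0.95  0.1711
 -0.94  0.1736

T = 1;  σ√T = 0.1900
ln(S/K) + (r − q + σ²/2)T = ln(240/190) + (0.023 − 0.05 + 0.19²/2)·1 = 0.2336 − 0.0090 = 0.2247
d₁ = 0.2247 / 0.1900 = 1.1824 ≈ 1.18
d₂ = d₁ − σ√T = 1.1824 − 0.1900 = 0.9924 ≈ 0.99
e^(−qT) = e^(−0.05·1) = 0.9512;  e^(−rT) = e^(−0.023·1) = 0.9773
N(−d₂) = N(-0.99) = 0.1611;  N(−d₁) = N(-1.18) = 0.1190
P = 190·0.9773·0.1611 − 240·0.9512·0.1190 = 29.9142 − 27.1663 = 2.7479

$2.75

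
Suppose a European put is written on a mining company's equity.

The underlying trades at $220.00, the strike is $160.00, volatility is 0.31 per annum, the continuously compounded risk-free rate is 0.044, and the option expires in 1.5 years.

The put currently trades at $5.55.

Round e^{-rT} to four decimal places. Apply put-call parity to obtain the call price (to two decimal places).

$75.77

e^(−rT) = e^(−0.044·1.5) = 0.9361
Put-call parity: C − P = S − K·e^(−rT) = 220 − 160·0.9361 = 220 − 149.7760 = 70.2240
C = P + (C − P) = 5.55 + (70.2240) = 75.7740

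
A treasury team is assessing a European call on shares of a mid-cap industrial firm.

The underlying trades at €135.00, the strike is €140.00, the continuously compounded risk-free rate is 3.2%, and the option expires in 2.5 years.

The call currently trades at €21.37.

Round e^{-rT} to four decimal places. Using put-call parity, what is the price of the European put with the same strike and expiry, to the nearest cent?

€15.60

e^(−rT) = e^(−0.032·2.5) = 0.9231
Put-call parity: C − P = S − K·e^(−rT) = 135 − 140·0.9231 = 135 − 129.2340 = 5.7660
P = C − (C − P) = 21.37 − (5.7660) = 15.6040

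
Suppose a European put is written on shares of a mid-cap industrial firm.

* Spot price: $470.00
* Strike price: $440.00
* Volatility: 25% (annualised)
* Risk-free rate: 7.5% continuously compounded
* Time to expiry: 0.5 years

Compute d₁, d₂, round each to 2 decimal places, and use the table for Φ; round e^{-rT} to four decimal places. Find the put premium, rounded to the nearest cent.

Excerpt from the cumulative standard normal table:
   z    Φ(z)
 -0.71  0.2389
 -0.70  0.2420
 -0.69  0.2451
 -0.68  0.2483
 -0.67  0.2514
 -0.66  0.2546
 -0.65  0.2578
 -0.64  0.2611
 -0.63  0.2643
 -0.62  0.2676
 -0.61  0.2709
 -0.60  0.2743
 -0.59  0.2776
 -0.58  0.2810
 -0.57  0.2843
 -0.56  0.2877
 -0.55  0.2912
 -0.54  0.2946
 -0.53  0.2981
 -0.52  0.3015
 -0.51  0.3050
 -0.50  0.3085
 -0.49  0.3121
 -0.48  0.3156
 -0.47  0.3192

T = 0.5;  σ√T = 0.1768
d₁ = [ln(470/440) + (0.075 + 0.25²/2)·0.5] / 0.1768 = [0.0660 + 0.0531] / 0.1768 = 0.6736 ≈ 0.67
d₂ = d₁ − σ√T = 0.6736 − 0.1768 = 0.4969 ≈ 0.50
exp(−rT) = exp(−0.075·0.5) = 0.9632
P = 440·0.9632·N(-0.50) − 470·N(-0.67) = 440·0.9632·0.3085 − 470·0.2514 = 130.7448 − 118.1580 = 12.5868

$12.59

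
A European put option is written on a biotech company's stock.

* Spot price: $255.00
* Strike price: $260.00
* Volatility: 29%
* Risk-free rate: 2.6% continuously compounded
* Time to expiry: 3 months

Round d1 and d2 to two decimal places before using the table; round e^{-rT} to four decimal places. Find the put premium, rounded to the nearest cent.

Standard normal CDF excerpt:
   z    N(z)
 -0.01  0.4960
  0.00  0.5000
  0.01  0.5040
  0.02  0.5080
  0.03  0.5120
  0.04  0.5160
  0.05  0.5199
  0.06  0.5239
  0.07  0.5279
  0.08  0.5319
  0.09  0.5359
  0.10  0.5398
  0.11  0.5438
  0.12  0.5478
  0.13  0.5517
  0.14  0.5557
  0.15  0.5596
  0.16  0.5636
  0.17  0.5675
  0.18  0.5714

$16.04

T = 0.25;  σ√T = 0.1450
d₁ = [ln(255/260) + (0.026 + ½·0.29²)·0.25] / (σ√T) = (-0.0194 + 0.0170) / 0.1450 = -0.0166 which rounds to -0.02
d₂ = -0.0166 − 0.1450 = -0.1616 which rounds to -0.16
exp(−rT) = exp(−0.026·0.25) = 0.9935
N(−d₂) = N(0.16) = 0.5636;  N(−d₁) = N(0.02) = 0.5080
P = 260·0.9935·0.5636 − 255·0.5080 = 145.5835 − 129.5400 = 16.0435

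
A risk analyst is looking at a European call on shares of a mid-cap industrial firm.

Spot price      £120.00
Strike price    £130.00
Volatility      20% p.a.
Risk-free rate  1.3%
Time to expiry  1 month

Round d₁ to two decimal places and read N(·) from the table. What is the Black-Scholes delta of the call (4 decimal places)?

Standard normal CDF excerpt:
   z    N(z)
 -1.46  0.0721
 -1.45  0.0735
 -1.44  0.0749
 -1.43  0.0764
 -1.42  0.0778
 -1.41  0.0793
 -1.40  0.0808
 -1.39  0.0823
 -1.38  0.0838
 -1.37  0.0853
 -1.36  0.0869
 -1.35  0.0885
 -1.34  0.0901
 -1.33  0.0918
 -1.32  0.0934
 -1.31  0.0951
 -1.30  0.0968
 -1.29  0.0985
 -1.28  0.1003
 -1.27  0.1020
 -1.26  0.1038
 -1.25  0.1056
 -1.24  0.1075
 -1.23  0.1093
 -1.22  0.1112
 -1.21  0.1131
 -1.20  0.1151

σ√T = 0.2 × 0.2887 = 0.0577
d₁ = [ln(120/130) + (0.013 + 0.2²/2)·0.08333] / 0.0577 = [-0.0800 + 0.0027] / 0.0577 = -1.3387 ≈ -1.34
N(d₁) = N(-1.34) = 0.0901
Δ_call = N(d₁) = 0.0901

0.0901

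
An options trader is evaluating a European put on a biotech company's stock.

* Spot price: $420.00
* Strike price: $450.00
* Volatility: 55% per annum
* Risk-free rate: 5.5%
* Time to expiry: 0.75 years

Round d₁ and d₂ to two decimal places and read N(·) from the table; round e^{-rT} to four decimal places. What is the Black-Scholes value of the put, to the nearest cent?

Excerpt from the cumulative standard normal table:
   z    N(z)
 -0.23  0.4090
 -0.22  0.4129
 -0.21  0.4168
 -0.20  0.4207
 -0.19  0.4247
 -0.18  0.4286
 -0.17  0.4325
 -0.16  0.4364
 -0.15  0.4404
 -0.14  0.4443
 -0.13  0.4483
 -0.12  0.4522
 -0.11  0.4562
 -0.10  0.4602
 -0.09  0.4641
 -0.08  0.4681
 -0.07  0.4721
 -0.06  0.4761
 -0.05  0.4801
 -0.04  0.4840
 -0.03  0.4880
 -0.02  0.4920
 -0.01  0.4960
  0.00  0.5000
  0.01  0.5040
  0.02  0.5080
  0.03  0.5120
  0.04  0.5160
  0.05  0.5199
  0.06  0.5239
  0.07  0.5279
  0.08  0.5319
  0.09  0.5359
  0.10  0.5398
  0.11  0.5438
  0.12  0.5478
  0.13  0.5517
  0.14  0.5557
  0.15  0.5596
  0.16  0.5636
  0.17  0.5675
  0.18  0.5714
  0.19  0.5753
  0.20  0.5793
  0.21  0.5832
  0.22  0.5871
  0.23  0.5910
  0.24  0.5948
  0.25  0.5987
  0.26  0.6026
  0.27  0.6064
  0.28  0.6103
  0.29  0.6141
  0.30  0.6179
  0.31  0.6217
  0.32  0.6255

$86.81

σ√T = 0.55 × 0.8660 = 0.4763
d₁ = [ln(420/450) + (0.055 + 0.55²/2)·0.75] / 0.4763 = [-0.0690 + 0.1547] / 0.4763 = 0.1799 → 0.18
d₂ = d₁ − σ√T = 0.1799 − 0.4763 = -0.2964 → -0.30
e^(−rT) = e^(−0.055·0.75) = 0.9596
N(−d₂) = N(0.30) = 0.6179;  N(−d₁) = N(-0.18) = 0.4286
P = 450·0.9596·0.6179 − 420·0.4286 = 266.8216 − 180.0120 = 86.8096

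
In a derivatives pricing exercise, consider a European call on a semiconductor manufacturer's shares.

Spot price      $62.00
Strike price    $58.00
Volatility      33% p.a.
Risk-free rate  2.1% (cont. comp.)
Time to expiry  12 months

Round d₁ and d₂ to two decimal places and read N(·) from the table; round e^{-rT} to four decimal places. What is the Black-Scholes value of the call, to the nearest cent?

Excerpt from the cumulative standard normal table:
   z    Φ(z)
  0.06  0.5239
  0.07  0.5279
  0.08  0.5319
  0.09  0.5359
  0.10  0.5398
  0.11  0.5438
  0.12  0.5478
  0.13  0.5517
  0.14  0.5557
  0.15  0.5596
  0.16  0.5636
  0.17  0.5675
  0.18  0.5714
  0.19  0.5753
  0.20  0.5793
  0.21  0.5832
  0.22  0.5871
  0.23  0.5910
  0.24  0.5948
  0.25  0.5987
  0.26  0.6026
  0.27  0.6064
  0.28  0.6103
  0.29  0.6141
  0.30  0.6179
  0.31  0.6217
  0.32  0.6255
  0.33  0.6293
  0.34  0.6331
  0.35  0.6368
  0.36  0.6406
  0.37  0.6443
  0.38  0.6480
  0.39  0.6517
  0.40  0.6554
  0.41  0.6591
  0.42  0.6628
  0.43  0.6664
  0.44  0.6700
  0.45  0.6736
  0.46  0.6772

T = 1;  σ√T = 0.3300
d₁ = [ln(62/58) + (0.021 + 0.33²/2)·1] / 0.3300 = [0.0667 + 0.0755] / 0.3300 = 0.4307 ⇒ 0.43
d₂ = d₁ − σ√T = 0.4307 − 0.3300 = 0.1007 ⇒ 0.10
e^(−rT) = e^(−0.021·1) = 0.9792
N(d₁) = N(0.43) = 0.6664;  N(d₂) = N(0.10) = 0.5398
C = 62·0.6664 − 58·0.9792·0.5398 = 41.3168 − 30.6572 = 10.6596

$10.66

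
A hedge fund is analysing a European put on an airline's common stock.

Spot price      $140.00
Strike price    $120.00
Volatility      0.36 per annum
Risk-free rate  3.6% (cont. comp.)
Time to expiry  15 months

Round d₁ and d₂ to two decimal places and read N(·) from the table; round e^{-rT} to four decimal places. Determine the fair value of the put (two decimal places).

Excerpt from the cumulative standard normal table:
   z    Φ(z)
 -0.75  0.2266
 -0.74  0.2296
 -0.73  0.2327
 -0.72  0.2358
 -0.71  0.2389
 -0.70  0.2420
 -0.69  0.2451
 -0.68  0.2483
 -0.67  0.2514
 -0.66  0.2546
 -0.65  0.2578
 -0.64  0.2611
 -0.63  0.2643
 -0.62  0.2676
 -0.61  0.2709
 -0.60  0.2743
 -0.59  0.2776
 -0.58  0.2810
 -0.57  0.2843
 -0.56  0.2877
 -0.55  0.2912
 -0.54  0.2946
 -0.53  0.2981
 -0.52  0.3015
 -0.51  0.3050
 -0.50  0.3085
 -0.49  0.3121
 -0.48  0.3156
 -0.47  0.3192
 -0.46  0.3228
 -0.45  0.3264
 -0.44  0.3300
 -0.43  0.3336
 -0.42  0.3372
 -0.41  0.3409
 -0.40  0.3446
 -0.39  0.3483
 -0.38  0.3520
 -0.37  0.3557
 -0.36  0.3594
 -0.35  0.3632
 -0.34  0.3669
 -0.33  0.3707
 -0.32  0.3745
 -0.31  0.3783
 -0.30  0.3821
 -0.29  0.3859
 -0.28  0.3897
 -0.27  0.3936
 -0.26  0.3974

$10.39

σ√T = 0.36·√1.25 = 0.4025
ln(S/K) + (r + σ²/2)T = ln(140/120) + (0.036 + 0.36²/2)·1.25 = 0.1542 + 0.1260 = 0.2802
d₁ = 0.2802 / 0.4025 = 0.6960 which rounds to 0.70
d₂ = d₁ − σ√T = 0.6960 − 0.4025 = 0.2935 which rounds to 0.29
e^(−rT) = e^(−0.036·1.25) = 0.9560
N(−d₂) = N(-0.29) = 0.3859;  N(−d₁) = N(-0.70) = 0.2420
P = 120·0.9560·0.3859 − 140·0.2420 = 44.2704 − 33.8800 = 10.3904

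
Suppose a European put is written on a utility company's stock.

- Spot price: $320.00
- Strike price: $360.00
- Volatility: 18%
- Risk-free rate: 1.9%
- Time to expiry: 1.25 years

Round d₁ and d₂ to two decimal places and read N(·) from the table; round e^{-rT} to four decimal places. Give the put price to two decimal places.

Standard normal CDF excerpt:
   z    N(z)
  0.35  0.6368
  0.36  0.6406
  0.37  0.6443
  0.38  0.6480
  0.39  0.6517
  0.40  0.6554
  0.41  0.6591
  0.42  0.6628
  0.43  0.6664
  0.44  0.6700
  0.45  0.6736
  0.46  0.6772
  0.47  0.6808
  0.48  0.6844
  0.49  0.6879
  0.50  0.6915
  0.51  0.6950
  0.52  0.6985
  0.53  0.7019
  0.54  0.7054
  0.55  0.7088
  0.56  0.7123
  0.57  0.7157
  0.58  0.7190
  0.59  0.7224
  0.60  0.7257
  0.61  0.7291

σ√T = 0.18 × 1.1180 = 0.2012
d₁ = [ln(320/360) + (0.019 + 0.18²/2)·1.25] / 0.2012 = [-0.1178 + 0.0440] / 0.2012 = -0.3666 → -0.37
d₂ = d₁ − σ√T = -0.3666 − 0.2012 = -0.5679 → -0.57
exp(−rT) = exp(−0.019·1.25) = 0.9765
N(−d₂) = N(0.57) = 0.7157;  N(−d₁) = N(0.37) = 0.6443
P = 360·0.9765·0.7157 − 320·0.6443 = 251.5972 − 206.1760 = 45.4212

$45.42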